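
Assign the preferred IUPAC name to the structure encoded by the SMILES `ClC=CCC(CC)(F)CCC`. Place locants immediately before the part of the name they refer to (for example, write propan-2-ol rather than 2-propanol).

Counting along the main chain through the multiple bond gives 7 carbons: the parent is heptane.
The chain contains a C=C double bond, so the unsaturation ending is -ene.
Choose the numbering such that numbering from this end puts the double bond at C-1 rather than C-6.
With this numbering: the double bond between C-1 and C-2; a chloro group at C-1; an ethyl group at C-4; a fluoro group at C-4.
Substituent prefixes are cited in alphabetical order (multiplying prefixes like di-/tri- are ignored for ordering).
Putting it together: 1-chloro-4-ethyl-4-fluorohept-1-ene.

1-chloro-4-ethyl-4-fluorohept-1-ene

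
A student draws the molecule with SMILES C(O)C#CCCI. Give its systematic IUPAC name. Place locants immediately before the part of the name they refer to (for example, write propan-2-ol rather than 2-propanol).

The longest carbon chain that includes the –OH group and the multiple bond has 5 carbons, so the parent hydride is pentane.
The principal characteristic group is an alcohol (–OH), named with the suffix -ol.
A C≡C triple bond in the chain gives the infix -yne-.
Choose the numbering such that numbering from this end puts the hydroxyl group at C-1 rather than C-5.
This places the hydroxyl at C-1; the triple bond between C-2 and C-3; an iodo group at C-5.
Putting it together: 5-iodopent-2-yn-1-ol.

5-iodopent-2-yn-1-ol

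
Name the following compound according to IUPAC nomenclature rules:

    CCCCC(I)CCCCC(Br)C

The parent chain contains 11 carbons (undecane).
The numbering direction is chosen so that the substituent locant set {2,7} is lower than {5,10} at the first point of difference.
With this numbering: a bromo group at C-2; an iodo group at C-7.
Substituent prefixes are cited in alphabetical order (multiplying prefixes like di-/tri- are ignored for ordering).
Assembling the pieces gives 2-bromo-7-iodoundecane.

2-bromo-7-iodoundecane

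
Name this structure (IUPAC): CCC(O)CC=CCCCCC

undec-5-en-3-ol

The longest chain bearing the –OH group and the multiple bond is 11 carbons long (undecane).
The principal characteristic group is an alcohol (–OH), named with the suffix -ol.
A C=C double bond in the chain gives the infix -ene-.
The numbering direction is chosen so that numbering from this end puts the hydroxyl group at C-3 rather than C-9.
With this numbering: the hydroxyl at C-3; the double bond between C-5 and C-6.
Assembling the pieces gives undec-5-en-3-ol.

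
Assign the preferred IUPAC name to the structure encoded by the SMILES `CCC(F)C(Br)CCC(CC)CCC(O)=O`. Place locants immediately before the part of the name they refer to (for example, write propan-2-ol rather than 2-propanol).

The longest carbon chain that includes the –COOH group has 10 carbons, so the parent hydride is decane.
The highest-priority functional group is a carboxylic acid (terminal –COOH), so the name ends in -oic acid.
Choose the numbering such that the carboxylic acid carbon is C-1 by definition.
With this numbering: a bromo group at C-7; an ethyl group at C-4; a fluoro group at C-8.
The substituents are ordered alphabetically, ignoring any di-/tri- multipliers.
Assembling the pieces gives 7-bromo-4-ethyl-8-fluorodecanoic acid.

7-bromo-4-ethyl-8-fluorodecanoic acid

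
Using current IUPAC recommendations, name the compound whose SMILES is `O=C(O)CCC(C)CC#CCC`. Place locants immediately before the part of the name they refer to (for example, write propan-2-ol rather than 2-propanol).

The longest carbon chain that includes the –COOH group and the multiple bond has 9 carbons, so the parent hydride is nonane.
A carboxylic acid (terminal –COOH) is the principal characteristic group, giving the suffix -oic acid.
The chain contains a C≡C triple bond, so the unsaturation ending is -yne.
The numbering direction is chosen so that the carboxylic acid carbon is C-1 by definition.
That gives the triple bond between C-6 and C-7; a methyl group at C-4.
Putting it together: 4-methylnon-6-ynoic acid.

4-methylnon-6-ynoic acid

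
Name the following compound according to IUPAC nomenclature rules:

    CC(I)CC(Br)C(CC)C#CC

The longest carbon chain that includes the multiple bond has 8 carbons, so the parent hydride is octane.
The chain contains a C≡C triple bond, so the unsaturation ending is -yne.
The numbering direction is chosen so that numbering from this end puts the triple bond at C-2 rather than C-6.
This places the triple bond between C-2 and C-3; a bromo group at C-5; an ethyl group at C-4; an iodo group at C-7.
Substituent prefixes are cited in alphabetical order (multiplying prefixes like di-/tri- are ignored for ordering).
Putting it together: 5-bromo-4-ethyl-7-iodooct-2-yne.

5-bromo-4-ethyl-7-iodooct-2-yne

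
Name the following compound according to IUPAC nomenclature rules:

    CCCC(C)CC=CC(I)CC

Counting along the main chain through the multiple bond gives 10 carbons: the parent is decane.
The chain contains a C=C double bond, so the unsaturation ending is -ene.
Choose the numbering such that numbering from this end puts the double bond at C-4 rather than C-6.
With this numbering: the double bond between C-4 and C-5; an iodo group at C-3; a methyl group at C-7.
Substituent prefixes are cited in alphabetical order (multiplying prefixes like di-/tri- are ignored for ordering).
Putting it together: 3-iodo-7-methyldec-4-ene.

3-iodo-7-methyldec-4-ene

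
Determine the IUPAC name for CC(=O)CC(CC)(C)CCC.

The longest chain bearing the carbonyl is 7 carbons long (heptane).
A ketone (C=O on an internal carbon) is the principal characteristic group, giving the suffix -one.
The numbering direction is chosen so that numbering from this end puts the carbonyl group at C-2 rather than C-6.
With this numbering: the carbonyl at C-2; an ethyl group at C-4; a methyl group at C-4.
Prefixes are listed alphabetically: ethyl, methyl.
Putting it together: 4-ethyl-4-methylheptan-2-one.

4-ethyl-4-methylheptan-2-one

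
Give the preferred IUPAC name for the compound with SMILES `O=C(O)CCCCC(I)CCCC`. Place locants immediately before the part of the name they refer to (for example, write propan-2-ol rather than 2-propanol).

6-iododecanoic acid

The longest carbon chain that includes the –COOH group has 10 carbons, so the parent hydride is decane.
The highest-priority functional group is a carboxylic acid (terminal –COOH), so the name ends in -oic acid.
Choose the numbering such that the carboxylic acid carbon is C-1 by definition.
That gives an iodo group at C-6.
Putting it together: 6-iododecanoic acid.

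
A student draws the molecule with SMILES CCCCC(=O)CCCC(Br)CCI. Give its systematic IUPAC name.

The longest carbon chain that includes the carbonyl has 11 carbons, so the parent hydride is undecane.
The principal characteristic group is a ketone (C=O on an internal carbon), named with the suffix -one.
Choose the numbering such that numbering from this end puts the carbonyl group at C-5 rather than C-7.
This places the carbonyl at C-5; a bromo group at C-9; an iodo group at C-11.
The substituents are ordered alphabetically, ignoring any di-/tri- multipliers.
Putting it together: 9-bromo-11-iodoundecan-5-one.

9-bromo-11-iodoundecan-5-one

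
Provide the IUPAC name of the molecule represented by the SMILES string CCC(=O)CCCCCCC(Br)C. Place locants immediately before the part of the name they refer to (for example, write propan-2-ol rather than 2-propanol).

The longest carbon chain that includes the carbonyl has 11 carbons, so the parent hydride is undecane.
A ketone (C=O on an internal carbon) is the principal characteristic group, giving the suffix -one.
Number the chain so that numbering from this end puts the carbonyl group at C-3 rather than C-9.
With this numbering: the carbonyl at C-3; a bromo group at C-10.
Putting it together: 10-bromoundecan-3-one.

10-bromoundecan-3-one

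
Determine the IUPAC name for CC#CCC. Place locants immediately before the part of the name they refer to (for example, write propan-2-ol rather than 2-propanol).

The longest carbon chain that includes the multiple bond has 5 carbons, so the parent hydride is pentane.
There is one C≡C triple bond, indicated by the ending -yne.
Number the chain so that numbering from this end puts the triple bond at C-2 rather than C-3.
That gives the triple bond between C-2 and C-3.
Putting it together: pent-2-yne.

pent-2-yne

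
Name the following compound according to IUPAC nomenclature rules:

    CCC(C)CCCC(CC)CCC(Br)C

2-bromo-5-ethyl-9-methylundecane

The longest continuous carbon chain has 11 atoms, so the parent hydride is undecane.
Number the chain so that the substituent locant set {2,5,9} is lower than {3,7,10} at the first point of difference.
With this numbering: a bromo group at C-2; an ethyl group at C-5; a methyl group at C-9.
Substituent prefixes are cited in alphabetical order (multiplying prefixes like di-/tri- are ignored for ordering).
Putting it together: 2-bromo-5-ethyl-9-methylundecane.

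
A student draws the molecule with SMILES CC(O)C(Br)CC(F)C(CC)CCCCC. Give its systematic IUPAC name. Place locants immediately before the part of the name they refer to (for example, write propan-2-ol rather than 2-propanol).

3-bromo-6-ethyl-5-fluoroundecan-2-ol

The longest carbon chain that includes the –OH group has 11 carbons, so the parent hydride is undecane.
The principal characteristic group is an alcohol (–OH), named with the suffix -ol.
Choose the numbering such that numbering from this end puts the hydroxyl group at C-2 rather than C-10.
This places the hydroxyl at C-2; a bromo group at C-3; an ethyl group at C-6; a fluoro group at C-5.
The substituents are ordered alphabetically, ignoring any di-/tri- multipliers.
Assembling the pieces gives 3-bromo-6-ethyl-5-fluoroundecan-2-ol.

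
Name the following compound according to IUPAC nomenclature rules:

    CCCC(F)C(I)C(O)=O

3-fluoro-2-iodohexanoic acid

The longest carbon chain that includes the –COOH group has 6 carbons, so the parent hydride is hexane.
A carboxylic acid (terminal –COOH) is the principal characteristic group, giving the suffix -oic acid.
Number the chain so that the carboxylic acid carbon is C-1 by definition.
That gives a fluoro group at C-3; an iodo group at C-2.
Substituent prefixes are cited in alphabetical order (multiplying prefixes like di-/tri- are ignored for ordering).
Assembling the pieces gives 3-fluoro-2-iodohexanoic acid.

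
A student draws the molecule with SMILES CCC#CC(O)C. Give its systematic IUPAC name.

hex-3-yn-2-ol

Counting along the main chain through the –OH group and the multiple bond gives 6 carbons: the parent is hexane.
The highest-priority functional group is an alcohol (–OH), so the name ends in -ol.
The chain contains a C≡C triple bond, so the unsaturation ending is -yne.
The numbering direction is chosen so that numbering from this end puts the hydroxyl group at C-2 rather than C-5.
This places the hydroxyl at C-2; the triple bond between C-3 and C-4.
The name is hex-3-yn-2-ol.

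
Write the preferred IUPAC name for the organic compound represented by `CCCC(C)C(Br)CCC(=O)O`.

Counting along the main chain through the –COOH group gives 8 carbons: the parent is octane.
A carboxylic acid (terminal –COOH) is the principal characteristic group, giving the suffix -oic acid.
The numbering direction is chosen so that the carboxylic acid carbon is C-1 by definition.
That gives a bromo group at C-4; a methyl group at C-5.
Prefixes are listed alphabetically: bromo, methyl.
Assembling the pieces gives 4-bromo-5-methyloctanoic acid.

4-bromo-5-methyloctanoic acid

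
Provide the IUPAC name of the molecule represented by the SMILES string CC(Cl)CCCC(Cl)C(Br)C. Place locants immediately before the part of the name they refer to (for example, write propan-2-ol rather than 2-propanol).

The longest carbon chain is 8 atoms: the parent is octane.
Number the chain so that the substituent locant set {2,3,7} is lower than {2,6,7} at the first point of difference.
This places a bromo group at C-2; chloro groups at C-3 and C-7.
Substituent prefixes are cited in alphabetical order (multiplying prefixes like di-/tri- are ignored for ordering).
Putting it together: 2-bromo-3,7-dichlorooctane.

2-bromo-3,7-dichlorooctane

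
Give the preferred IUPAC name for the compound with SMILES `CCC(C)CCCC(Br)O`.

Counting along the main chain through the –OH group gives 7 carbons: the parent is heptane.
An alcohol (–OH) is the principal characteristic group, giving the suffix -ol.
The numbering direction is chosen so that numbering from this end puts the hydroxyl group at C-1 rather than C-7.
That gives the hydroxyl at C-1; a bromo group at C-1; a methyl group at C-5.
Substituent prefixes are cited in alphabetical order (multiplying prefixes like di-/tri- are ignored for ordering).
Putting it together: 1-bromo-5-methylheptan-1-ol.

1-bromo-5-methylheptan-1-ol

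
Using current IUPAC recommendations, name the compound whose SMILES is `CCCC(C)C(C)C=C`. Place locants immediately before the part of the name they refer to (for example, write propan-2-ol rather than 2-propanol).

Counting along the main chain through the multiple bond gives 7 carbons: the parent is heptane.
A C=C double bond in the chain gives the infix -ene-.
Number the chain so that numbering from this end puts the double bond at C-1 rather than C-6.
That gives the double bond between C-1 and C-2; methyl groups at C-3 and C-4.
Assembling the pieces gives 3,4-dimethylhept-1-ene.

3,4-dimethylhept-1-ene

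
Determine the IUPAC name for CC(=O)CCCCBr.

6-bromohexan-2-one

Counting along the main chain through the carbonyl gives 6 carbons: the parent is hexane.
The highest-priority functional group is a ketone (C=O on an internal carbon), so the name ends in -one.
Number the chain so that numbering from this end puts the carbonyl group at C-2 rather than C-5.
That gives the carbonyl at C-2; a bromo group at C-6.
The name is 6-bromohexan-2-one.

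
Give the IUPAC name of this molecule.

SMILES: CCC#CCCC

hept-3-yne

Counting along the main chain through the multiple bond gives 7 carbons: the parent is heptane.
A C≡C triple bond in the chain gives the infix -yne-.
Number the chain so that numbering from this end puts the triple bond at C-3 rather than C-4.
This places the triple bond between C-3 and C-4.
Putting it together: hept-3-yne.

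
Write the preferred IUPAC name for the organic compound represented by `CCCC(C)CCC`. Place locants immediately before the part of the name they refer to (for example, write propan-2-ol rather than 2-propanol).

The parent chain contains 7 carbons (heptane).
Numbering from either end gives identical locants here.
That gives a methyl group at C-4.
The name is 4-methylheptane.

4-methylheptane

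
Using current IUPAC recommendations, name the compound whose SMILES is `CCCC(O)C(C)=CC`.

3-methylhept-2-en-4-ol

Counting along the main chain through the –OH group and the multiple bond gives 7 carbons: the parent is heptane.
An alcohol (–OH) is the principal characteristic group, giving the suffix -ol.
The chain contains a C=C double bond, so the unsaturation ending is -ene.
The numbering direction is chosen so that numbering from this end puts the double bond at C-2 rather than C-5.
That gives the hydroxyl at C-4; the double bond between C-2 and C-3; a methyl group at C-3.
The name is 3-methylhept-2-en-4-ol.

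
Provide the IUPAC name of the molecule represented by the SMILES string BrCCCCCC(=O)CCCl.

8-bromo-1-chlorooctan-3-one

The longest carbon chain that includes the carbonyl has 8 carbons, so the parent hydride is octane.
The highest-priority functional group is a ketone (C=O on an internal carbon), so the name ends in -one.
The numbering direction is chosen so that numbering from this end puts the carbonyl group at C-3 rather than C-6.
That gives the carbonyl at C-3; a bromo group at C-8; a chloro group at C-1.
Prefixes are listed alphabetically: bromo, chloro.
Putting it together: 8-bromo-1-chlorooctan-3-one.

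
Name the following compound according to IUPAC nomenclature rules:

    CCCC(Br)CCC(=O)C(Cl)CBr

1,6-dibromo-2-chlorononan-3-one

The longest carbon chain that includes the carbonyl has 9 carbons, so the parent hydride is nonane.
The highest-priority functional group is a ketone (C=O on an internal carbon), so the name ends in -one.
Choose the numbering such that numbering from this end puts the carbonyl group at C-3 rather than C-7.
With this numbering: the carbonyl at C-3; bromo groups at C-1 and C-6; a chloro group at C-2.
Substituent prefixes are cited in alphabetical order (multiplying prefixes like di-/tri- are ignored for ordering).
Assembling the pieces gives 1,6-dibromo-2-chlorononan-3-one.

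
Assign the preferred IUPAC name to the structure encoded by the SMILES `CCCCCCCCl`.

The parent chain contains 7 carbons (heptane).
Choose the numbering such that the substituent locant set {1} is lower than {7} at the first point of difference.
That gives a chloro group at C-1.
Putting it together: 1-chloroheptane.

1-chloroheptane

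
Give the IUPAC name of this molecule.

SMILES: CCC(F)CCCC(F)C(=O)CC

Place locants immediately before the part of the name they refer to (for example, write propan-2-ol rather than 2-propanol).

4,8-difluorodecan-3-one

The longest carbon chain that includes the carbonyl has 10 carbons, so the parent hydride is decane.
The principal characteristic group is a ketone (C=O on an internal carbon), named with the suffix -one.
Choose the numbering such that numbering from this end puts the carbonyl group at C-3 rather than C-8.
With this numbering: the carbonyl at C-3; fluoro groups at C-4 and C-8.
Putting it together: 4,8-difluorodecan-3-one.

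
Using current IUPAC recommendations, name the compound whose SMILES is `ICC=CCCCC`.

1-iodohept-2-ene

The longest chain bearing the multiple bond is 7 carbons long (heptane).
The chain contains a C=C double bond, so the unsaturation ending is -ene.
Number the chain so that numbering from this end puts the double bond at C-2 rather than C-5.
That gives the double bond between C-2 and C-3; an iodo group at C-1.
Putting it together: 1-iodohept-2-ene.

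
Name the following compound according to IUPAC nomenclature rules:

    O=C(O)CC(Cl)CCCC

3-chloroheptanoic acid

The longest chain bearing the –COOH group is 7 carbons long (heptane).
The highest-priority functional group is a carboxylic acid (terminal –COOH), so the name ends in -oic acid.
Number the chain so that the carboxylic acid carbon is C-1 by definition.
That gives a chloro group at C-3.
Assembling the pieces gives 3-chloroheptanoic acid.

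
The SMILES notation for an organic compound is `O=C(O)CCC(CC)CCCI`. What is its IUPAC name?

The longest chain bearing the –COOH group is 7 carbons long (heptane).
A carboxylic acid (terminal –COOH) is the principal characteristic group, giving the suffix -oic acid.
Choose the numbering such that the carboxylic acid carbon is C-1 by definition.
This places an ethyl group at C-4; an iodo group at C-7.
The substituents are ordered alphabetically, ignoring any di-/tri- multipliers.
Putting it together: 4-ethyl-7-iodoheptanoic acid.

4-ethyl-7-iodoheptanoic acid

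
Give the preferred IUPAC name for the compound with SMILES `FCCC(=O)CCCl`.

Counting along the main chain through the carbonyl gives 5 carbons: the parent is pentane.
The highest-priority functional group is a ketone (C=O on an internal carbon), so the name ends in -one.
The numbering direction is chosen so that the locant sets are identical either way, so the alphabetically earlier chloro substituent takes the lower locant (1 rather than 5).
With this numbering: the carbonyl at C-3; a chloro group at C-1; a fluoro group at C-5.
Prefixes are listed alphabetically: chloro, fluoro.
Assembling the pieces gives 1-chloro-5-fluoropentan-3-one.

1-chloro-5-fluoropentan-3-one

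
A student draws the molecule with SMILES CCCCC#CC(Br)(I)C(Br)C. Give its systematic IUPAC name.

The longest carbon chain that includes the multiple bond has 9 carbons, so the parent hydride is nonane.
The chain contains a C≡C triple bond, so the unsaturation ending is -yne.
Number the chain so that numbering from this end puts the triple bond at C-4 rather than C-5.
That gives the triple bond between C-4 and C-5; bromo groups at C-2 and C-3; an iodo group at C-3.
The substituents are ordered alphabetically, ignoring any di-/tri- multipliers.
The name is 2,3-dibromo-3-iodonon-4-yne.

2,3-dibromo-3-iodonon-4-yne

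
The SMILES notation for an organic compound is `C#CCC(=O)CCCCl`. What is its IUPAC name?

The longest carbon chain that includes the carbonyl and the multiple bond has 7 carbons, so the parent hydride is heptane.
The highest-priority functional group is a ketone (C=O on an internal carbon), so the name ends in -one.
The chain contains a C≡C triple bond, so the unsaturation ending is -yne.
The numbering direction is chosen so that numbering from this end puts the triple bond at C-1 rather than C-6.
With this numbering: the carbonyl at C-4; the triple bond between C-1 and C-2; a chloro group at C-7.
Putting it together: 7-chlorohept-1-yn-4-one.

7-chlorohept-1-yn-4-one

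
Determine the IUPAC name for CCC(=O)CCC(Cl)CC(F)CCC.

The longest carbon chain that includes the carbonyl has 11 carbons, so the parent hydride is undecane.
The highest-priority functional group is a ketone (C=O on an internal carbon), so the name ends in -one.
Choose the numbering such that numbering from this end puts the carbonyl group at C-3 rather than C-9.
This places the carbonyl at C-3; a chloro group at C-6; a fluoro group at C-8.
The substituents are ordered alphabetically, ignoring any di-/tri- multipliers.
Putting it together: 6-chloro-8-fluoroundecan-3-one.

6-chloro-8-fluoroundecan-3-one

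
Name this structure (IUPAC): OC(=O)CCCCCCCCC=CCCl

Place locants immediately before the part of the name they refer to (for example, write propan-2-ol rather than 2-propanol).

12-chlorododec-10-enoic acid

Counting along the main chain through the –COOH group and the multiple bond gives 12 carbons: the parent is dodecane.
The highest-priority functional group is a carboxylic acid (terminal –COOH), so the name ends in -oic acid.
There is one C=C double bond, indicated by the ending -ene.
The numbering direction is chosen so that the carboxylic acid carbon is C-1 by definition.
This places the double bond between C-10 and C-11; a chloro group at C-12.
The name is 12-chlorododec-10-enoic acid.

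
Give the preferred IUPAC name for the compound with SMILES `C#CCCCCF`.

6-fluorohex-1-yne

Counting along the main chain through the multiple bond gives 6 carbons: the parent is hexane.
A C≡C triple bond in the chain gives the infix -yne-.
The numbering direction is chosen so that numbering from this end puts the triple bond at C-1 rather than C-5.
This places the triple bond between C-1 and C-2; a fluoro group at C-6.
Putting it together: 6-fluorohex-1-yne.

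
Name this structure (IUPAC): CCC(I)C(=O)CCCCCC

The longest chain bearing the carbonyl is 10 carbons long (decane).
A ketone (C=O on an internal carbon) is the principal characteristic group, giving the suffix -one.
Choose the numbering such that numbering from this end puts the carbonyl group at C-4 rather than C-7.
This places the carbonyl at C-4; an iodo group at C-3.
The name is 3-iododecan-4-one.

3-iododecan-4-one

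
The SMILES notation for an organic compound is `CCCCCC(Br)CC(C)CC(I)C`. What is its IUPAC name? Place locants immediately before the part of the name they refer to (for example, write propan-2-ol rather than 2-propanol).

6-bromo-2-iodo-4-methylundecane

The parent chain contains 11 carbons (undecane).
The numbering direction is chosen so that the substituent locant set {2,4,6} is lower than {6,8,10} at the first point of difference.
That gives a bromo group at C-6; an iodo group at C-2; a methyl group at C-4.
Prefixes are listed alphabetically: bromo, iodo, methyl.
Putting it together: 6-bromo-2-iodo-4-methylundecane.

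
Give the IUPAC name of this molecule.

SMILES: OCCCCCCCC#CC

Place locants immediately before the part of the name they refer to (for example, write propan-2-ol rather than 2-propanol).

The longest carbon chain that includes the –OH group and the multiple bond has 10 carbons, so the parent hydride is decane.
The principal characteristic group is an alcohol (–OH), named with the suffix -ol.
A C≡C triple bond in the chain gives the infix -yne-.
Choose the numbering such that numbering from this end puts the hydroxyl group at C-1 rather than C-10.
With this numbering: the hydroxyl at C-1; the triple bond between C-8 and C-9.
Putting it together: dec-8-yn-1-ol.

dec-8-yn-1-ol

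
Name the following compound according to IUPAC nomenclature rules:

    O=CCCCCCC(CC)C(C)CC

7-ethyl-8-methyldecanal

The longest chain bearing the –CHO group is 10 carbons long (decane).
An aldehyde (terminal –CHO) is the principal characteristic group, giving the suffix -al.
Choose the numbering such that the aldehyde carbon is C-1 by definition.
This places an ethyl group at C-7; a methyl group at C-8.
The substituents are ordered alphabetically, ignoring any di-/tri- multipliers.
The name is 7-ethyl-8-methyldecanal.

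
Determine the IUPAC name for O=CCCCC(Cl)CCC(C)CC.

The longest chain bearing the –CHO group is 10 carbons long (decane).
The principal characteristic group is an aldehyde (terminal –CHO), named with the suffix -al.
Number the chain so that the aldehyde carbon is C-1 by definition.
This places a chloro group at C-5; a methyl group at C-8.
Substituent prefixes are cited in alphabetical order (multiplying prefixes like di-/tri- are ignored for ordering).
The name is 5-chloro-8-methyldecanal.

5-chloro-8-methyldecanal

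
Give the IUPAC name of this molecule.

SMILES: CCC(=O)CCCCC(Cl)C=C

8-chlorodec-9-en-3-one

Counting along the main chain through the carbonyl and the multiple bond gives 10 carbons: the parent is decane.
A ketone (C=O on an internal carbon) is the principal characteristic group, giving the suffix -one.
A C=C double bond in the chain gives the infix -ene-.
Choose the numbering such that numbering from this end puts the carbonyl group at C-3 rather than C-8.
This places the carbonyl at C-3; the double bond between C-9 and C-10; a chloro group at C-8.
The name is 8-chlorodec-9-en-3-one.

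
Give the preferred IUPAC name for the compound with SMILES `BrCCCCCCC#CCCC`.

Counting along the main chain through the multiple bond gives 11 carbons: the parent is undecane.
A C≡C triple bond in the chain gives the infix -yne-.
The numbering direction is chosen so that numbering from this end puts the triple bond at C-4 rather than C-7.
That gives the triple bond between C-4 and C-5; a bromo group at C-11.
Putting it together: 11-bromoundec-4-yne.

11-bromoundec-4-yne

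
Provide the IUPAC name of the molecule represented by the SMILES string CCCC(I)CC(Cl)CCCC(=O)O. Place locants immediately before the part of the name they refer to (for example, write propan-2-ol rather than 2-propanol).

The longest chain bearing the –COOH group is 10 carbons long (decane).
The highest-priority functional group is a carboxylic acid (terminal –COOH), so the name ends in -oic acid.
Number the chain so that the carboxylic acid carbon is C-1 by definition.
This places a chloro group at C-5; an iodo group at C-7.
The substituents are ordered alphabetically, ignoring any di-/tri- multipliers.
The name is 5-chloro-7-iododecanoic acid.

5-chloro-7-iododecanoic acid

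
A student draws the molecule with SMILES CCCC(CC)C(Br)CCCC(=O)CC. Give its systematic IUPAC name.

7-bromo-8-ethylundecan-3-one

Counting along the main chain through the carbonyl gives 11 carbons: the parent is undecane.
A ketone (C=O on an internal carbon) is the principal characteristic group, giving the suffix -one.
Choose the numbering such that numbering from this end puts the carbonyl group at C-3 rather than C-9.
With this numbering: the carbonyl at C-3; a bromo group at C-7; an ethyl group at C-8.
Prefixes are listed alphabetically: bromo, ethyl.
Assembling the pieces gives 7-bromo-8-ethylundecan-3-one.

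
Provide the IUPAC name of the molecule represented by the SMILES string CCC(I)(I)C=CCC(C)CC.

3,3-diiodo-7-methylnon-4-ene

The longest chain bearing the multiple bond is 9 carbons long (nonane).
The chain contains a C=C double bond, so the unsaturation ending is -ene.
Choose the numbering such that numbering from this end puts the double bond at C-4 rather than C-5.
With this numbering: the double bond between C-4 and C-5; two iodo groups at C-3; a methyl group at C-7.
The substituents are ordered alphabetically, ignoring any di-/tri- multipliers.
Putting it together: 3,3-diiodo-7-methylnon-4-ene.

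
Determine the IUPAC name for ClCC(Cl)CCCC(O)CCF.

7,8-dichloro-1-fluorooctan-3-ol

Counting along the main chain through the –OH group gives 8 carbons: the parent is octane.
The principal characteristic group is an alcohol (–OH), named with the suffix -ol.
Choose the numbering such that numbering from this end puts the hydroxyl group at C-3 rather than C-6.
This places the hydroxyl at C-3; chloro groups at C-7 and C-8; a fluoro group at C-1.
The substituents are ordered alphabetically, ignoring any di-/tri- multipliers.
The name is 7,8-dichloro-1-fluorooctan-3-ol.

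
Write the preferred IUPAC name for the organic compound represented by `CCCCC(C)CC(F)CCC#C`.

5-fluoro-7-methylundec-1-yne

The longest carbon chain that includes the multiple bond has 11 carbons, so the parent hydride is undecane.
The chain contains a C≡C triple bond, so the unsaturation ending is -yne.
Choose the numbering such that numbering from this end puts the triple bond at C-1 rather than C-10.
That gives the triple bond between C-1 and C-2; a fluoro group at C-5; a methyl group at C-7.
The substituents are ordered alphabetically, ignoring any di-/tri- multipliers.
The name is 5-fluoro-7-methylundec-1-yne.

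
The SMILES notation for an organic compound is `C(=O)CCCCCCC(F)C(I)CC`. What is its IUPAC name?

Counting along the main chain through the –CHO group gives 11 carbons: the parent is undecane.
An aldehyde (terminal –CHO) is the principal characteristic group, giving the suffix -al.
Number the chain so that the aldehyde carbon is C-1 by definition.
That gives a fluoro group at C-8; an iodo group at C-9.
The substituents are ordered alphabetically, ignoring any di-/tri- multipliers.
Putting it together: 8-fluoro-9-iodoundecanal.

8-fluoro-9-iodoundecanal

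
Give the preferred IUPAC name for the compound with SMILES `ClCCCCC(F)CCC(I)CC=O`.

Counting along the main chain through the –CHO group gives 10 carbons: the parent is decane.
The highest-priority functional group is an aldehyde (terminal –CHO), so the name ends in -al.
The numbering direction is chosen so that the aldehyde carbon is C-1 by definition.
That gives a chloro group at C-10; a fluoro group at C-6; an iodo group at C-3.
The substituents are ordered alphabetically, ignoring any di-/tri- multipliers.
Assembling the pieces gives 10-chloro-6-fluoro-3-iododecanal.

10-chloro-6-fluoro-3-iododecanal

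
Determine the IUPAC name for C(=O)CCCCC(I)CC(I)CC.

6,8-diiododecanal

Counting along the main chain through the –CHO group gives 10 carbons: the parent is decane.
An aldehyde (terminal –CHO) is the principal characteristic group, giving the suffix -al.
Number the chain so that the aldehyde carbon is C-1 by definition.
That gives iodo groups at C-6 and C-8.
The name is 6,8-diiododecanal.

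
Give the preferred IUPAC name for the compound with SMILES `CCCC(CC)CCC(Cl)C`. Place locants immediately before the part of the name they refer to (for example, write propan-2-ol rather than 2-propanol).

2-chloro-5-ethyloctane

The longest carbon chain is 8 atoms: the parent is octane.
The numbering direction is chosen so that the substituent locant set {2,5} is lower than {4,7} at the first point of difference.
With this numbering: a chloro group at C-2; an ethyl group at C-5.
The substituents are ordered alphabetically, ignoring any di-/tri- multipliers.
The name is 2-chloro-5-ethyloctane.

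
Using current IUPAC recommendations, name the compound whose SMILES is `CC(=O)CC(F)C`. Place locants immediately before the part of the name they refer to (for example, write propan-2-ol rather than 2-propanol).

4-fluoropentan-2-one

Counting along the main chain through the carbonyl gives 5 carbons: the parent is pentane.
The highest-priority functional group is a ketone (C=O on an internal carbon), so the name ends in -one.
Number the chain so that numbering from this end puts the carbonyl group at C-2 rather than C-4.
That gives the carbonyl at C-2; a fluoro group at C-4.
The name is 4-fluoropentan-2-one.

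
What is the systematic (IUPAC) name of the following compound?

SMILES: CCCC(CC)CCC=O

4-ethylheptanal

The longest chain bearing the –CHO group is 7 carbons long (heptane).
The highest-priority functional group is an aldehyde (terminal –CHO), so the name ends in -al.
The numbering direction is chosen so that the aldehyde carbon is C-1 by definition.
That gives an ethyl group at C-4.
Assembling the pieces gives 4-ethylheptanal.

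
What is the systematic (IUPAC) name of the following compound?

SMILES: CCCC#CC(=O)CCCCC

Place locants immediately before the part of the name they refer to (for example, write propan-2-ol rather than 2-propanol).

undec-4-yn-6-one

Counting along the main chain through the carbonyl and the multiple bond gives 11 carbons: the parent is undecane.
The principal characteristic group is a ketone (C=O on an internal carbon), named with the suffix -one.
The chain contains a C≡C triple bond, so the unsaturation ending is -yne.
Choose the numbering such that numbering from this end puts the triple bond at C-4 rather than C-7.
This places the carbonyl at C-6; the triple bond between C-4 and C-5.
The name is undec-4-yn-6-one.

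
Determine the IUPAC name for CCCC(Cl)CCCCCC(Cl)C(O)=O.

Counting along the main chain through the –COOH group gives 11 carbons: the parent is undecane.
A carboxylic acid (terminal –COOH) is the principal characteristic group, giving the suffix -oic acid.
The numbering direction is chosen so that the carboxylic acid carbon is C-1 by definition.
With this numbering: chloro groups at C-2 and C-8.
The name is 2,8-dichloroundecanoic acid.

2,8-dichloroundecanoic acid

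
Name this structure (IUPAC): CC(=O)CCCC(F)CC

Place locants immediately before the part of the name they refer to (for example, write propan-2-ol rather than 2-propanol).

6-fluorooctan-2-one

Counting along the main chain through the carbonyl gives 8 carbons: the parent is octane.
A ketone (C=O on an internal carbon) is the principal characteristic group, giving the suffix -one.
Number the chain so that numbering from this end puts the carbonyl group at C-2 rather than C-7.
That gives the carbonyl at C-2; a fluoro group at C-6.
The name is 6-fluorooctan-2-one.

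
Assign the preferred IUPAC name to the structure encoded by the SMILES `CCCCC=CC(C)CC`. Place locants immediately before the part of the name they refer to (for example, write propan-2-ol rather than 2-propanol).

3-methylnon-4-ene

The longest carbon chain that includes the multiple bond has 9 carbons, so the parent hydride is nonane.
A C=C double bond in the chain gives the infix -ene-.
Number the chain so that numbering from this end puts the double bond at C-4 rather than C-5.
That gives the double bond between C-4 and C-5; a methyl group at C-3.
Putting it together: 3-methylnon-4-ene.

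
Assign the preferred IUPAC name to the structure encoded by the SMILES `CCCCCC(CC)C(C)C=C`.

4-ethyl-3-methylnon-1-ene

Counting along the main chain through the multiple bond gives 9 carbons: the parent is nonane.
There is one C=C double bond, indicated by the ending -ene.
Number the chain so that numbering from this end puts the double bond at C-1 rather than C-8.
This places the double bond between C-1 and C-2; an ethyl group at C-4; a methyl group at C-3.
The substituents are ordered alphabetically, ignoring any di-/tri- multipliers.
The name is 4-ethyl-3-methylnon-1-ene.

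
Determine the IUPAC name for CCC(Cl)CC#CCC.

The longest chain bearing the multiple bond is 8 carbons long (octane).
A C≡C triple bond in the chain gives the infix -yne-.
Choose the numbering such that numbering from this end puts the triple bond at C-3 rather than C-5.
With this numbering: the triple bond between C-3 and C-4; a chloro group at C-6.
The name is 6-chlorooct-3-yne.

6-chlorooct-3-yne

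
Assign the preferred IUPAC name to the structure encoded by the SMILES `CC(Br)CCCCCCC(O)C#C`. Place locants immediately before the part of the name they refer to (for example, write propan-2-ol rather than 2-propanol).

10-bromoundec-1-yn-3-ol

The longest chain bearing the –OH group and the multiple bond is 11 carbons long (undecane).
The principal characteristic group is an alcohol (–OH), named with the suffix -ol.
A C≡C triple bond in the chain gives the infix -yne-.
The numbering direction is chosen so that numbering from this end puts the hydroxyl group at C-3 rather than C-9.
With this numbering: the hydroxyl at C-3; the triple bond between C-1 and C-2; a bromo group at C-10.
Putting it together: 10-bromoundec-1-yn-3-ol.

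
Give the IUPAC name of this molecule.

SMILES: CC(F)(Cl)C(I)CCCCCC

The longest carbon chain is 9 atoms: the parent is nonane.
The numbering direction is chosen so that the substituent locant set {2,2,3} is lower than {7,8,8} at the first point of difference.
This places a chloro group at C-2; a fluoro group at C-2; an iodo group at C-3.
The substituents are ordered alphabetically, ignoring any di-/tri- multipliers.
Putting it together: 2-chloro-2-fluoro-3-iodononane.

2-chloro-2-fluoro-3-iodononane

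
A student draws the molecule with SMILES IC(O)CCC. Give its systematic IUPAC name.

The longest carbon chain that includes the –OH group has 4 carbons, so the parent hydride is butane.
The principal characteristic group is an alcohol (–OH), named with the suffix -ol.
Number the chain so that numbering from this end puts the hydroxyl group at C-1 rather than C-4.
That gives the hydroxyl at C-1; an iodo group at C-1.
Assembling the pieces gives 1-iodobutan-1-ol.

1-iodobutan-1-ol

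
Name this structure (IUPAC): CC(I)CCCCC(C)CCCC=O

The longest carbon chain that includes the –CHO group has 11 carbons, so the parent hydride is undecane.
The highest-priority functional group is an aldehyde (terminal –CHO), so the name ends in -al.
Number the chain so that the aldehyde carbon is C-1 by definition.
With this numbering: an iodo group at C-10; a methyl group at C-5.
Substituent prefixes are cited in alphabetical order (multiplying prefixes like di-/tri- are ignored for ordering).
Assembling the pieces gives 10-iodo-5-methylundecanal.

10-iodo-5-methylundecanal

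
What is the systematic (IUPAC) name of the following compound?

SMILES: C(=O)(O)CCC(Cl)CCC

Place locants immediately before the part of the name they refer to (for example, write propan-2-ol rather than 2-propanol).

4-chloroheptanoic acid

The longest chain bearing the –COOH group is 7 carbons long (heptane).
The principal characteristic group is a carboxylic acid (terminal –COOH), named with the suffix -oic acid.
Choose the numbering such that the carboxylic acid carbon is C-1 by definition.
That gives a chloro group at C-4.
Assembling the pieces gives 4-chloroheptanoic acid.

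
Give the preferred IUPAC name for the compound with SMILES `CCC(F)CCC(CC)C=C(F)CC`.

5-ethyl-3,8-difluorodec-3-ene

Counting along the main chain through the multiple bond gives 10 carbons: the parent is decane.
The chain contains a C=C double bond, so the unsaturation ending is -ene.
Choose the numbering such that numbering from this end puts the double bond at C-3 rather than C-7.
That gives the double bond between C-3 and C-4; an ethyl group at C-5; fluoro groups at C-3 and C-8.
Substituent prefixes are cited in alphabetical order (multiplying prefixes like di-/tri- are ignored for ordering).
Assembling the pieces gives 5-ethyl-3,8-difluorodec-3-ene.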